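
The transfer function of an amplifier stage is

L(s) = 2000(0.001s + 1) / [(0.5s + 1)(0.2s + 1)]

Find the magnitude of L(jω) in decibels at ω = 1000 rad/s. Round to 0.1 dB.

-31.0 dB

At ω = 1000 rad/s:
zero (1 + j1000·0.001) = 1 + j1 → |·| ≈ 1.4142, ∠ ≈ 45.00°
pole (1 + j1000·0.5) = 1 + j500 → |·| ≈ 500, ∠ ≈ 89.89°
pole (1 + j1000·0.2) = 1 + j200 → |·| ≈ 200, ∠ ≈ 89.71°
|L| = 2000 · 1.4142 / (500 · 200) ≈ 0.028284
Gain = 20 log₁₀(0.028284) ≈ -30.97 dB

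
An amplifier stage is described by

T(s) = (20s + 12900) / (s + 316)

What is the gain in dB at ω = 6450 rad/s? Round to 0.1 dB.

26.1 dB

Substitute s = j6450:
Numerator: 20(j6450) + 12900 = 12900 + j129000
Denominator: (j6450) + 316 = 316 + j6450
|N| = √(12900² + 129000²) ≈ 1.2964e+05, ∠N ≈ 84.29°
|D| = √(316² + 6450²) ≈ 6457.7, ∠D ≈ 87.20°
|T| = 1.2964e+05 / 6457.7 ≈ 20.075
Gain = 20 log₁₀(20.075) ≈ 26.05 dB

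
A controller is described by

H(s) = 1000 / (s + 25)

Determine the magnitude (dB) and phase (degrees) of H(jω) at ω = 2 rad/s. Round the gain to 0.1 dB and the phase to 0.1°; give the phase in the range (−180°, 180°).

32.0 dB, -4.6°

At s = jω = j2:
pole (s+25): 25 + j2 → |·| = √(25²+2²) = √629 ≈ 25.08, ∠ = arctan(2/25) ≈ 4.57°
|H| = 1000 / 25.08 ≈ 39.872
Gain = 20 log₁₀(39.872) ≈ 32.01 dB
∠H = 0.00° − 4.57° = -4.57°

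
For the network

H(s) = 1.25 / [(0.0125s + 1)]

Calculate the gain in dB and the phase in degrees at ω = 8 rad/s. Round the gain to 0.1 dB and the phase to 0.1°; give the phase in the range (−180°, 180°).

At ω = 8 rad/s:
pole (1 + j8·0.0125) = 1 + j0.1 → |·| ≈ 1.005, ∠ ≈ 5.71°
|H| = 1.25 · 1 / (1.005) ≈ 1.2438
Gain = 20 log₁₀(1.2438) ≈ 1.90 dB
∠H = (0°) − (5.71°) = -5.71°

1.9 dB, -5.7°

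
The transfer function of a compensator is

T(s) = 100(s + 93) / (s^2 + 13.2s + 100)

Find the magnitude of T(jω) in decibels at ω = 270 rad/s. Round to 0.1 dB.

At s = jω = j270:
zero (s+93): 93 + j270 → |·| = √(93²+270²) = √81549 ≈ 285.57, ∠ = arctan(270/93) ≈ 70.99°
quadratic: (j270)² + 13.2·j270 + 100 = -72800 + j3564 → |·| ≈ 72887, ∠ ≈ 177.20°
|T| = 100 · 285.57 / 72887 ≈ 0.3918
Gain = 20 log₁₀(0.3918) ≈ -8.14 dB

-8.1 dB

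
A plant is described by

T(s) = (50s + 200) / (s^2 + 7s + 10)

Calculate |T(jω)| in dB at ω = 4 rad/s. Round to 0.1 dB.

Substitute s = j4:
Numerator: 50(j4) + 200 = 200 + j200
Denominator: (j4)^2 + 7(j4) + 10 = -6 + j28
|N| = √(200² + 200²) ≈ 282.84, ∠N ≈ 45.00°
|D| = √(6² + 28²) ≈ 28.636, ∠D ≈ 102.09°
|T| = 282.84 / 28.636 ≈ 9.8771
Gain = 20 log₁₀(9.8771) ≈ 19.89 dB

19.9 dB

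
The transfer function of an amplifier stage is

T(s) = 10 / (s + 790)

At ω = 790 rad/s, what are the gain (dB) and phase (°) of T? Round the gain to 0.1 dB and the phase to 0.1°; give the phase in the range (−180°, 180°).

-41.0 dB, -45.0°

Substitute s = j790:
Numerator: 10 = 10 + j0
Denominator: (j790) + 790 = 790 + j790
|N| = √(10² + 0²) ≈ 10, ∠N ≈ 0.00°
|D| = √(790² + 790²) ≈ 1117.2, ∠D ≈ 45.00°
|T| = 10 / 1117.2 ≈ 0.0089509
Gain = 20 log₁₀(0.0089509) ≈ -40.96 dB
∠T = 0.00° − 45.00° = -45.00°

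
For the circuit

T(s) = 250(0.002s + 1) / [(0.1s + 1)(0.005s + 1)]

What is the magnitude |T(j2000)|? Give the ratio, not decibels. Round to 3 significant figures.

At ω = 2000 rad/s:
zero (1 + j2000·0.002) = 1 + j4 → |·| ≈ 4.1231, ∠ ≈ 75.96°
pole (1 + j2000·0.1) = 1 + j200 → |·| ≈ 200, ∠ ≈ 89.71°
pole (1 + j2000·0.005) = 1 + j10 → |·| ≈ 10.05, ∠ ≈ 84.29°
|T| = 250 · 4.1231 / (200 · 10.05) ≈ 0.51282

0.513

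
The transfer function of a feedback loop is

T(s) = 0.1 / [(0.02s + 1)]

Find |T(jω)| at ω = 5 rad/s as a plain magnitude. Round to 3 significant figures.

At ω = 5 rad/s:
pole (1 + j5·0.02) = 1 + j0.1 → |·| ≈ 1.005, ∠ ≈ 5.71°
|T| = 0.1 · 1 / (1.005) ≈ 0.099502

0.0995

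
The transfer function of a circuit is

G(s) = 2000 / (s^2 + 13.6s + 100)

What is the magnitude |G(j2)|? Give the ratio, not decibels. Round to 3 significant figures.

20.0

At s = jω = j2:
quadratic: (j2)² + 13.6·j2 + 100 = 96 + j27.2 → |·| ≈ 99.779, ∠ ≈ 15.82°
|G| = 2000 / 99.779 ≈ 20.044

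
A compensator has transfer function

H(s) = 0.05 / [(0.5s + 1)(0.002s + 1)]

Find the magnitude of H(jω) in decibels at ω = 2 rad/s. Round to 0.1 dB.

At ω = 2 rad/s:
pole (1 + j2·0.5) = 1 + j1 → |·| ≈ 1.4142, ∠ ≈ 45.00°
pole (1 + j2·0.002) = 1 + j0.004 → |·| ≈ 1, ∠ ≈ 0.23°
|H| = 0.05 · 1 / (1.4142 · 1) ≈ 0.035356
Gain = 20 log₁₀(0.035356) ≈ -29.03 dB

-29.0 dB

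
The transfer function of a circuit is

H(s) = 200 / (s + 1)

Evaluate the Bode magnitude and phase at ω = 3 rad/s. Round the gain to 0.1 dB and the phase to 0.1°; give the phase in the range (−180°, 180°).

Substitute s = j3:
Numerator: 200 = 200 + j0
Denominator: (j3) + 1 = 1 + j3
|N| = √(200² + 0²) ≈ 200, ∠N ≈ 0.00°
|D| = √(1² + 3²) ≈ 3.1623, ∠D ≈ 71.57°
|H| = 200 / 3.1623 ≈ 63.245
Gain = 20 log₁₀(63.245) ≈ 36.02 dB
∠H = 0.00° − 71.57° = -71.57°

36.0 dB, -71.6°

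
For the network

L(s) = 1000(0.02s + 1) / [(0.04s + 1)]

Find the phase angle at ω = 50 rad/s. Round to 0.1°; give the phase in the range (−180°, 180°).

At ω = 50 rad/s:
zero (1 + j50·0.02) = 1 + j1 → |·| ≈ 1.4142, ∠ ≈ 45.00°
pole (1 + j50·0.04) = 1 + j2 → |·| ≈ 2.2361, ∠ ≈ 63.43°
∠L = (45.00°) − (63.43°) = -18.43°

-18.4°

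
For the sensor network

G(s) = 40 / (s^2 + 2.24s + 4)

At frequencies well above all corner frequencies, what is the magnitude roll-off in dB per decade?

Each pole contributes −20 dB/decade at high frequency; each zero contributes +20 dB/decade.
Net: 0 zero(s) − 2 pole(s) → -40 dB/decade.

-40 dB/decade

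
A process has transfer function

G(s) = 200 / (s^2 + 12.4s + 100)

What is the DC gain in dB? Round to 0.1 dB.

G(0) = 200 / 100 = 2
20 log₁₀(2) ≈ 6.02 dB

6.0 dB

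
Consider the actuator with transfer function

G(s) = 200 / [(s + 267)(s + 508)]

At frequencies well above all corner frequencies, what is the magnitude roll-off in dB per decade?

Each pole contributes −20 dB/decade at high frequency; each zero contributes +20 dB/decade.
Net: 0 zero(s) − 2 pole(s) → -40 dB/decade.

-40 dB/decade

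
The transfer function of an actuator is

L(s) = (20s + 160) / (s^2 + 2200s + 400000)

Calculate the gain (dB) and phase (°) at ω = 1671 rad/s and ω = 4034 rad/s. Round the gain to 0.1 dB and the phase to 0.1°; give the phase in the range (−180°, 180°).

ω = 1671: -42.4 dB, -33.3°; ω = 4034: -47.1 dB, -60.9°

Substitute s = j1671:
Numerator: 20(j1671) + 160 = 160 + j33420
Denominator: (j1671)^2 + 2200(j1671) + 400000 = -2392241 + j3676200
|N| = √(160² + 33420²) ≈ 33420, ∠N ≈ 89.73°
|D| = √(2392241² + 3676200²) ≈ 4.386e+06, ∠D ≈ 123.05°
|L| = 33420 / 4.386e+06 ≈ 0.0076197
Gain = 20 log₁₀(0.0076197) ≈ -42.36 dB
∠L = 89.73° − 123.05° = -33.32°

Substitute s = j4034:
Numerator: 20(j4034) + 160 = 160 + j80680
Denominator: (j4034)^2 + 2200(j4034) + 400000 = -15873156 + j8874800
|N| = √(160² + 80680²) ≈ 80680, ∠N ≈ 89.89°
|D| = √(15873156² + 8874800²) ≈ 1.8186e+07, ∠D ≈ 150.79°
|L| = 80680 / 1.8186e+07 ≈ 0.0044364
Gain = 20 log₁₀(0.0044364) ≈ -47.06 dB
∠L = 89.89° − 150.79° = -60.90°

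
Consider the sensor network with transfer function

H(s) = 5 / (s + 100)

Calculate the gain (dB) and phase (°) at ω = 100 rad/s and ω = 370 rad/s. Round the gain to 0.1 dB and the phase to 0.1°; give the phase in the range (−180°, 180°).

ω = 100: -29.0 dB, -45.0°; ω = 370: -37.7 dB, -74.9°

At s = jω = j100:
pole (s+100): 100 + j100 → |·| = √(100²+100²) = √20000 ≈ 141.42, ∠ = arctan(100/100) ≈ 45.00°
|H| = 5 / 141.42 ≈ 0.035356
Gain = 20 log₁₀(0.035356) ≈ -29.03 dB
∠H = 0.00° − 45.00° = -45.00°

At s = jω = j370:
pole (s+100): 100 + j370 → |·| = √(100²+370²) = √146900 ≈ 383.28, ∠ = arctan(370/100) ≈ 74.88°
|H| = 5 / 383.28 ≈ 0.013045
Gain = 20 log₁₀(0.013045) ≈ -37.69 dB
∠H = 0.00° − 74.88° = -74.88°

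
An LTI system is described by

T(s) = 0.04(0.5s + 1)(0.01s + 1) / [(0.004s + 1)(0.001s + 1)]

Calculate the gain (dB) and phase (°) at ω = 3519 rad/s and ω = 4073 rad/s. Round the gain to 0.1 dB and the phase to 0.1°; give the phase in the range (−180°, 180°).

ω = 3519: 33.6 dB, 18.3°; ω = 4073: 33.7 dB, 15.9°

At ω = 3519 rad/s:
zero (1 + j3519·0.5) = 1 + j1759.5 → |·| ≈ 1759.5, ∠ ≈ 89.97°
zero (1 + j3519·0.01) = 1 + j35.19 → |·| ≈ 35.204, ∠ ≈ 88.37°
pole (1 + j3519·0.004) = 1 + j14.076 → |·| ≈ 14.111, ∠ ≈ 85.94°
pole (1 + j3519·0.001) = 1 + j3.519 → |·| ≈ 3.6583, ∠ ≈ 74.14°
|T| = 0.04 · 1759.5 · 35.204 / (14.111 · 3.6583) ≈ 47.996
Gain = 20 log₁₀(47.996) ≈ 33.62 dB
∠T = (89.97° + 88.37°) − (85.94° + 74.14°) = 18.26°

At ω = 4073 rad/s:
zero (1 + j4073·0.5) = 1 + j2036.5 → |·| ≈ 2036.5, ∠ ≈ 89.97°
zero (1 + j4073·0.01) = 1 + j40.73 → |·| ≈ 40.742, ∠ ≈ 88.59°
pole (1 + j4073·0.004) = 1 + j16.292 → |·| ≈ 16.323, ∠ ≈ 86.49°
pole (1 + j4073·0.001) = 1 + j4.073 → |·| ≈ 4.194, ∠ ≈ 76.21°
|T| = 0.04 · 2036.5 · 40.742 / (16.323 · 4.194) ≈ 48.48
Gain = 20 log₁₀(48.48) ≈ 33.71 dB
∠T = (89.97° + 88.59°) − (86.49° + 76.21°) = 15.86°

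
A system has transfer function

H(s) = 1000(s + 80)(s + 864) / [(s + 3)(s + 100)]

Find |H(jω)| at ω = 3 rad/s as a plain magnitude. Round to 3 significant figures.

1.63e+05

At s = jω = j3:
zero (s+80): 80 + j3 → |·| = √(80²+3²) = √6409 ≈ 80.056, ∠ = arctan(3/80) ≈ 2.15°
zero (s+864): 864 + j3 → |·| = √(864²+3²) = √746505 ≈ 864.01, ∠ = arctan(3/864) ≈ 0.20°
pole (s+3): 3 + j3 → |·| = √(3²+3²) = √18 ≈ 4.2426, ∠ = arctan(3/3) ≈ 45.00°
pole (s+100): 100 + j3 → |·| = √(100²+3²) = √10009 ≈ 100.04, ∠ = arctan(3/100) ≈ 1.72°
|H| = 1000 · 69169 / 424.43 ≈ 1.6297e+05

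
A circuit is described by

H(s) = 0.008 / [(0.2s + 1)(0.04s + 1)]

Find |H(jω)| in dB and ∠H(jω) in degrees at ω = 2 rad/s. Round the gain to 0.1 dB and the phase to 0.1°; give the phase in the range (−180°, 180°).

At ω = 2 rad/s:
pole (1 + j2·0.2) = 1 + j0.4 → |·| ≈ 1.077, ∠ ≈ 21.80°
pole (1 + j2·0.04) = 1 + j0.08 → |·| ≈ 1.0032, ∠ ≈ 4.57°
|H| = 0.008 · 1 / (1.077 · 1.0032) ≈ 0.0074043
Gain = 20 log₁₀(0.0074043) ≈ -42.61 dB
∠H = (0°) − (21.80° + 4.57°) = -26.37°

-42.6 dB, -26.4°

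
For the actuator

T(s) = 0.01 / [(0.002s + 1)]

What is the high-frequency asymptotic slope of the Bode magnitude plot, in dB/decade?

Each pole contributes −20 dB/decade at high frequency; each zero contributes +20 dB/decade.
Net: 0 zero(s) − 1 pole(s) → -20 dB/decade.

-20 dB/decade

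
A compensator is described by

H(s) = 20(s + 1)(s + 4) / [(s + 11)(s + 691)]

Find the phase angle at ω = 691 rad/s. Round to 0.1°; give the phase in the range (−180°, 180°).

At s = jω = j691:
zero (s+1): 1 + j691 → |·| = √(1²+691²) = √477482 ≈ 691, ∠ = arctan(691/1) ≈ 89.92°
zero (s+4): 4 + j691 → |·| = √(4²+691²) = √477497 ≈ 691.01, ∠ = arctan(691/4) ≈ 89.67°
pole (s+11): 11 + j691 → |·| = √(11²+691²) = √477602 ≈ 691.09, ∠ = arctan(691/11) ≈ 89.09°
pole (s+691): 691 + j691 → |·| = √(691²+691²) = √954962 ≈ 977.22, ∠ = arctan(691/691) ≈ 45.00°
∠H = 179.59° − 134.09° = 45.50°

45.5°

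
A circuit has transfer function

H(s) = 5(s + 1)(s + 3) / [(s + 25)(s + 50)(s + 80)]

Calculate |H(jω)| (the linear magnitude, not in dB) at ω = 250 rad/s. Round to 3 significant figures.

At s = jω = j250:
zero (s+1): 1 + j250 → |·| = √(1²+250²) = √62501 ≈ 250, ∠ = arctan(250/1) ≈ 89.77°
zero (s+3): 3 + j250 → |·| = √(3²+250²) = √62509 ≈ 250.02, ∠ = arctan(250/3) ≈ 89.31°
pole (s+25): 25 + j250 → |·| = √(25²+250²) = √63125 ≈ 251.25, ∠ = arctan(250/25) ≈ 84.29°
pole (s+50): 50 + j250 → |·| = √(50²+250²) = √65000 ≈ 254.95, ∠ = arctan(250/50) ≈ 78.69°
pole (s+80): 80 + j250 → |·| = √(80²+250²) = √68900 ≈ 262.49, ∠ = arctan(250/80) ≈ 72.26°
|H| = 5 · 62505 / 1.6814e+07 ≈ 0.018587

0.0186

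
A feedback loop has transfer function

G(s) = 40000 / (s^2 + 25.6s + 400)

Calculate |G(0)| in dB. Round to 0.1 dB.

40.0 dB

G(0) = 40000 / 400 = 100
20 log₁₀(100) ≈ 40.00 dB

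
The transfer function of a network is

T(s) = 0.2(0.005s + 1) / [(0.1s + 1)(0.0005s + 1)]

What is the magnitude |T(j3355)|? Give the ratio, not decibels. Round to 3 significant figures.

0.00513

At ω = 3355 rad/s:
zero (1 + j3355·0.005) = 1 + j16.775 → |·| ≈ 16.805, ∠ ≈ 86.59°
pole (1 + j3355·0.1) = 1 + j335.5 → |·| ≈ 335.5, ∠ ≈ 89.83°
pole (1 + j3355·0.0005) = 1 + j1.6775 → |·| ≈ 1.9529, ∠ ≈ 59.20°
|T| = 0.2 · 16.805 / (335.5 · 1.9529) ≈ 0.0051297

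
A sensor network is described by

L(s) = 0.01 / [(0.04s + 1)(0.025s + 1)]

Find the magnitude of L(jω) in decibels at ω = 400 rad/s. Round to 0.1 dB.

At ω = 400 rad/s:
pole (1 + j400·0.04) = 1 + j16 → |·| ≈ 16.031, ∠ ≈ 86.42°
pole (1 + j400·0.025) = 1 + j10 → |·| ≈ 10.05, ∠ ≈ 84.29°
|L| = 0.01 · 1 / (16.031 · 10.05) ≈ 6.2069e-05
Gain = 20 log₁₀(6.2069e-05) ≈ -84.14 dB

-84.1 dB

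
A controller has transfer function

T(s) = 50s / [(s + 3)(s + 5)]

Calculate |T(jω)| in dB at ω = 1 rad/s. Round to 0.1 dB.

At s = jω = j1:
zero at origin: s = j1 → |·| = 1, ∠ = 90.00°
pole (s+3): 3 + j1 → |·| = √(3²+1²) = √10 ≈ 3.1623, ∠ = arctan(1/3) ≈ 18.43°
pole (s+5): 5 + j1 → |·| = √(5²+1²) = √26 ≈ 5.099, ∠ = arctan(1/5) ≈ 11.31°
|T| = 50 · 1 / 16.125 ≈ 3.1008
Gain = 20 log₁₀(3.1008) ≈ 9.83 dB

9.8 dB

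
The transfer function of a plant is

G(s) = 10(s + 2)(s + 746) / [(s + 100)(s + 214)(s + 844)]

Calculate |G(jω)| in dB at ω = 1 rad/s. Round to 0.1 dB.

-60.7 dB

At s = jω = j1:
zero (s+2): 2 + j1 → |·| = √(2²+1²) = √5 ≈ 2.2361, ∠ = arctan(1/2) ≈ 26.57°
zero (s+746): 746 + j1 → |·| = √(746²+1²) = √556517 ≈ 746, ∠ = arctan(1/746) ≈ 0.08°
pole (s+100): 100 + j1 → |·| = √(100²+1²) = √10001 ≈ 100, ∠ = arctan(1/100) ≈ 0.57°
pole (s+214): 214 + j1 → |·| = √(214²+1²) = √45797 ≈ 214, ∠ = arctan(1/214) ≈ 0.27°
pole (s+844): 844 + j1 → |·| = √(844²+1²) = √712337 ≈ 844, ∠ = arctan(1/844) ≈ 0.07°
|G| = 10 · 1668.1 / 1.8062e+07 ≈ 0.00092354
Gain = 20 log₁₀(0.00092354) ≈ -60.69 dB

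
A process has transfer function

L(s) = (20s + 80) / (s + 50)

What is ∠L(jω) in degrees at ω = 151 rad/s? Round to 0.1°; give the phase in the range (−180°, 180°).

16.8°

Substitute s = j151:
Numerator: 20(j151) + 80 = 80 + j3020
Denominator: (j151) + 50 = 50 + j151
|N| = √(80² + 3020²) ≈ 3021.1, ∠N ≈ 88.48°
|D| = √(50² + 151²) ≈ 159.06, ∠D ≈ 71.68°
∠L = 88.48° − 71.68° = 16.80°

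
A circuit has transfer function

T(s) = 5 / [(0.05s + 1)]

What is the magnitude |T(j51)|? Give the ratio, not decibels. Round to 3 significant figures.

At ω = 51 rad/s:
pole (1 + j51·0.05) = 1 + j2.55 → |·| ≈ 2.7391, ∠ ≈ 68.59°
|T| = 5 · 1 / (2.7391) ≈ 1.8254

1.83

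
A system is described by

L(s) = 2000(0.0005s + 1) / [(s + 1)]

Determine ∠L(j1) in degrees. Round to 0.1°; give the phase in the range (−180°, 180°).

-45.0°

At ω = 1 rad/s:
zero (1 + j1·0.0005) = 1 + j0.0005 → |·| ≈ 1, ∠ ≈ 0.03°
pole (1 + j1·1) = 1 + j1 → |·| ≈ 1.4142, ∠ ≈ 45.00°
∠L = (0.03°) − (45.00°) = -44.97°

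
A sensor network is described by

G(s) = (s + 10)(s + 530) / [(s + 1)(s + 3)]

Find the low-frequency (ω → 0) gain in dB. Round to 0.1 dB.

G(0) = 1·10·530 / (1·3) ≈ 1766.7
20 log₁₀(1766.7) ≈ 64.94 dB

64.9 dB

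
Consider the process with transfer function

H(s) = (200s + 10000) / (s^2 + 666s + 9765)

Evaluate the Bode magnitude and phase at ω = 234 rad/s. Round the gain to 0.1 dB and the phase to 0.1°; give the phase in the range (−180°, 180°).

-10.6 dB, -28.2°

Substitute s = j234:
Numerator: 200(j234) + 10000 = 10000 + j46800
Denominator: (j234)^2 + 666(j234) + 9765 = -44991 + j155844
|N| = √(10000² + 46800²) ≈ 47856, ∠N ≈ 77.94°
|D| = √(44991² + 155844²) ≈ 1.6221e+05, ∠D ≈ 106.10°
|H| = 47856 / 1.6221e+05 ≈ 0.29502
Gain = 20 log₁₀(0.29502) ≈ -10.60 dB
∠H = 77.94° − 106.10° = -28.16°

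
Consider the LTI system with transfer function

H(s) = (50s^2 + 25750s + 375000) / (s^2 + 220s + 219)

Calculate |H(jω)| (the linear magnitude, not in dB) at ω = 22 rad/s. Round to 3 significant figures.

Substitute s = j22:
Numerator: 50(j22)^2 + 25750(j22) + 375000 = 350800 + j566500
Denominator: (j22)^2 + 220(j22) + 219 = -265 + j4840
|N| = √(350800² + 566500²) ≈ 6.6632e+05, ∠N ≈ 58.23°
|D| = √(265² + 4840²) ≈ 4847.2, ∠D ≈ 93.13°
|H| = 6.6632e+05 / 4847.2 ≈ 137.46

137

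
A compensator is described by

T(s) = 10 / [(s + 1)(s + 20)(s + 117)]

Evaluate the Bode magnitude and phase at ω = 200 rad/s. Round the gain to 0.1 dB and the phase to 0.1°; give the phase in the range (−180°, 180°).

At s = jω = j200:
pole (s+1): 1 + j200 → |·| = √(1²+200²) = √40001 ≈ 200, ∠ = arctan(200/1) ≈ 89.71°
pole (s+20): 20 + j200 → |·| = √(20²+200²) = √40400 ≈ 201, ∠ = arctan(200/20) ≈ 84.29°
pole (s+117): 117 + j200 → |·| = √(117²+200²) = √53689 ≈ 231.71, ∠ = arctan(200/117) ≈ 59.67°
|T| = 10 / 9.3147e+06 ≈ 1.0736e-06
Gain = 20 log₁₀(1.0736e-06) ≈ -119.38 dB
∠T = 0.00° − 233.67° = -233.67° ≡ 126.33° (principal value)

-119.4 dB, 126.3°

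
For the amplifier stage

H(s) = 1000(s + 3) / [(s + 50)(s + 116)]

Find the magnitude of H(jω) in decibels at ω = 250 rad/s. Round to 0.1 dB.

At s = jω = j250:
zero (s+3): 3 + j250 → |·| = √(3²+250²) = √62509 ≈ 250.02, ∠ = arctan(250/3) ≈ 89.31°
pole (s+50): 50 + j250 → |·| = √(50²+250²) = √65000 ≈ 254.95, ∠ = arctan(250/50) ≈ 78.69°
pole (s+116): 116 + j250 → |·| = √(116²+250²) = √75956 ≈ 275.6, ∠ = arctan(250/116) ≈ 65.11°
|H| = 1000 · 250.02 / 70264 ≈ 3.5583
Gain = 20 log₁₀(3.5583) ≈ 11.02 dB

11.0 dB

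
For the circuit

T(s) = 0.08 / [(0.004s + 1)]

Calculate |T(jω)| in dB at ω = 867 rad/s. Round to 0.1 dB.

At ω = 867 rad/s:
pole (1 + j867·0.004) = 1 + j3.468 → |·| ≈ 3.6093, ∠ ≈ 73.92°
|T| = 0.08 · 1 / (3.6093) ≈ 0.022165
Gain = 20 log₁₀(0.022165) ≈ -33.09 dB

-33.1 dB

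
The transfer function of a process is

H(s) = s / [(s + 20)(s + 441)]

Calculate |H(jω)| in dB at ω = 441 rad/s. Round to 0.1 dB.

-55.9 dB

At s = jω = j441:
zero at origin: s = j441 → |·| = 441, ∠ = 90.00°
pole (s+20): 20 + j441 → |·| = √(20²+441²) = √194881 ≈ 441.45, ∠ = arctan(441/20) ≈ 87.40°
pole (s+441): 441 + j441 → |·| = √(441²+441²) = √388962 ≈ 623.67, ∠ = arctan(441/441) ≈ 45.00°
|H| = 1 · 441 / 2.7532e+05 ≈ 0.0016018
Gain = 20 log₁₀(0.0016018) ≈ -55.91 dB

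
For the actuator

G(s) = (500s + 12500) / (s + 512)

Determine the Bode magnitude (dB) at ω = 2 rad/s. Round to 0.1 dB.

Substitute s = j2:
Numerator: 500(j2) + 12500 = 12500 + j1000
Denominator: (j2) + 512 = 512 + j2
|N| = √(12500² + 1000²) ≈ 12540, ∠N ≈ 4.57°
|D| = √(512² + 2²) ≈ 512, ∠D ≈ 0.22°
|G| = 12540 / 512 ≈ 24.492
Gain = 20 log₁₀(24.492) ≈ 27.78 dB

27.8 dB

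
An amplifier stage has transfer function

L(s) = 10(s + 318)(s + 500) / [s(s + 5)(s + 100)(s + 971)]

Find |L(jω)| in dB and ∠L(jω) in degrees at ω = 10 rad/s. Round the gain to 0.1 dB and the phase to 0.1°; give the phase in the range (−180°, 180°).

-16.7 dB, -156.8°

At s = jω = j10:
zero (s+318): 318 + j10 → |·| = √(318²+10²) = √101224 ≈ 318.16, ∠ = arctan(10/318) ≈ 1.80°
zero (s+500): 500 + j10 → |·| = √(500²+10²) = √250100 ≈ 500.1, ∠ = arctan(10/500) ≈ 1.15°
pole (s+5): 5 + j10 → |·| = √(5²+10²) = √125 ≈ 11.18, ∠ = arctan(10/5) ≈ 63.43°
pole (s+100): 100 + j10 → |·| = √(100²+10²) = √10100 ≈ 100.5, ∠ = arctan(10/100) ≈ 5.71°
pole (s+971): 971 + j10 → |·| = √(971²+10²) = √942941 ≈ 971.05, ∠ = arctan(10/971) ≈ 0.59°
pole at origin: |s| = 10, ∠ = 90.00° (in denominator)
|L| = 10 · 1.5911e+05 / 1.0911e+07 ≈ 0.14583
Gain = 20 log₁₀(0.14583) ≈ -16.72 dB
∠L = 2.95° − 159.73° = -156.78°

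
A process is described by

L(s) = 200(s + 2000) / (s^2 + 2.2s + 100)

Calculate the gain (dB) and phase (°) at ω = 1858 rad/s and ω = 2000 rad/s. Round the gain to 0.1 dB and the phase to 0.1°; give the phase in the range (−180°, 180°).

ω = 1858: -16.0 dB, -137.0°; ω = 2000: -17.0 dB, -134.9°

At s = jω = j1858:
zero (s+2000): 2000 + j1858 → |·| = √(2000²+1858²) = √7452164 ≈ 2729.9, ∠ = arctan(1858/2000) ≈ 42.89°
quadratic: (j1858)² + 2.2·j1858 + 100 = -3452064 + j4087.6 → |·| ≈ 3.4521e+06, ∠ ≈ 179.93°
|L| = 200 · 2729.9 / 3.4521e+06 ≈ 0.15816
Gain = 20 log₁₀(0.15816) ≈ -16.02 dB
∠L = 42.89° − 179.93° = -137.04°

At s = jω = j2000:
zero (s+2000): 2000 + j2000 → |·| = √(2000²+2000²) = √8000000 ≈ 2828.4, ∠ = arctan(2000/2000) ≈ 45.00°
quadratic: (j2000)² + 2.2·j2000 + 100 = -3999900 + j4400 → |·| ≈ 3.9999e+06, ∠ ≈ 179.94°
|L| = 200 · 2828.4 / 3.9999e+06 ≈ 0.14142
Gain = 20 log₁₀(0.14142) ≈ -16.99 dB
∠L = 45.00° − 179.94° = -134.94°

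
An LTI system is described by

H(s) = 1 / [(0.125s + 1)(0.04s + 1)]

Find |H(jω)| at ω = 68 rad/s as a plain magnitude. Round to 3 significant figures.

0.0403

At ω = 68 rad/s:
pole (1 + j68·0.125) = 1 + j8.5 → |·| ≈ 8.5586, ∠ ≈ 83.29°
pole (1 + j68·0.04) = 1 + j2.72 → |·| ≈ 2.898, ∠ ≈ 69.81°
|H| = 1 · 1 / (8.5586 · 2.898) ≈ 0.040318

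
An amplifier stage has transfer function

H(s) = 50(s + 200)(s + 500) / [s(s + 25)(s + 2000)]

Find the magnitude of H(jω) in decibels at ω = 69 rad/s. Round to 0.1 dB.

-5.6 dB

At s = jω = j69:
zero (s+200): 200 + j69 → |·| = √(200²+69²) = √44761 ≈ 211.57, ∠ = arctan(69/200) ≈ 19.03°
zero (s+500): 500 + j69 → |·| = √(500²+69²) = √254761 ≈ 504.74, ∠ = arctan(69/500) ≈ 7.86°
pole (s+25): 25 + j69 → |·| = √(25²+69²) = √5386 ≈ 73.389, ∠ = arctan(69/25) ≈ 70.08°
pole (s+2000): 2000 + j69 → |·| = √(2000²+69²) = √4004761 ≈ 2001.2, ∠ = arctan(69/2000) ≈ 1.98°
pole at origin: |s| = 69, ∠ = 90.00° (in denominator)
|H| = 50 · 1.0679e+05 / 1.0134e+07 ≈ 0.52689
Gain = 20 log₁₀(0.52689) ≈ -5.57 dB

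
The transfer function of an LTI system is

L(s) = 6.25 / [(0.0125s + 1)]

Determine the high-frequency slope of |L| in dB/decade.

Each pole contributes −20 dB/decade at high frequency; each zero contributes +20 dB/decade.
Net: 0 zero(s) − 1 pole(s) → -20 dB/decade.

-20 dB/decade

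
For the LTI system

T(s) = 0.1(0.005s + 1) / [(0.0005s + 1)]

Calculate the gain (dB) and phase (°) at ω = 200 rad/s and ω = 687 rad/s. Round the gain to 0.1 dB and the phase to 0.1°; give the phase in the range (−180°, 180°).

At ω = 200 rad/s:
zero (1 + j200·0.005) = 1 + j1 → |·| ≈ 1.4142, ∠ ≈ 45.00°
pole (1 + j200·0.0005) = 1 + j0.1 → |·| ≈ 1.005, ∠ ≈ 5.71°
|T| = 0.1 · 1.4142 / (1.005) ≈ 0.14072
Gain = 20 log₁₀(0.14072) ≈ -17.03 dB
∠T = (45.00°) − (5.71°) = 39.29°

At ω = 687 rad/s:
zero (1 + j687·0.005) = 1 + j3.435 → |·| ≈ 3.5776, ∠ ≈ 73.77°
pole (1 + j687·0.0005) = 1 + j0.3435 → |·| ≈ 1.0574, ∠ ≈ 18.96°
|T| = 0.1 · 3.5776 / (1.0574) ≈ 0.33834
Gain = 20 log₁₀(0.33834) ≈ -9.41 dB
∠T = (73.77°) − (18.96°) = 54.81°

ω = 200: -17.0 dB, 39.3°; ω = 687: -9.4 dB, 54.8°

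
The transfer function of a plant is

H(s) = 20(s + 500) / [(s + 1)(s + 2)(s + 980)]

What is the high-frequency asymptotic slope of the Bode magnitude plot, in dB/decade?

Each pole contributes −20 dB/decade at high frequency; each zero contributes +20 dB/decade.
Net: 1 zero(s) − 3 pole(s) → -40 dB/decade.

-40 dB/decade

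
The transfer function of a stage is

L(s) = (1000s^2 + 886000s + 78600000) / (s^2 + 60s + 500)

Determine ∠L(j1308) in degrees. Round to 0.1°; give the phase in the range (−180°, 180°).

Substitute s = j1308:
Numerator: 1000(j1308)^2 + 886000(j1308) + 78600000 = -1632264000 + j1158888000
Denominator: (j1308)^2 + 60(j1308) + 500 = -1710364 + j78480
|N| = √(1632264000² + 1158888000²) ≈ 2.0018e+09, ∠N ≈ 144.63°
|D| = √(1710364² + 78480²) ≈ 1.7122e+06, ∠D ≈ 177.37°
∠L = 144.63° − 177.37° = -32.74°

-32.7°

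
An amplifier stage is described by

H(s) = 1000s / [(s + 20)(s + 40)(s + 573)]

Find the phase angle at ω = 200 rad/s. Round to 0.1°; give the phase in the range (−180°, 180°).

At s = jω = j200:
zero at origin: s = j200 → |·| = 200, ∠ = 90.00°
pole (s+20): 20 + j200 → |·| = √(20²+200²) = √40400 ≈ 201, ∠ = arctan(200/20) ≈ 84.29°
pole (s+40): 40 + j200 → |·| = √(40²+200²) = √41600 ≈ 203.96, ∠ = arctan(200/40) ≈ 78.69°
pole (s+573): 573 + j200 → |·| = √(573²+200²) = √368329 ≈ 606.9, ∠ = arctan(200/573) ≈ 19.24°
∠H = 90.00° − 182.22° = -92.22°

-92.2°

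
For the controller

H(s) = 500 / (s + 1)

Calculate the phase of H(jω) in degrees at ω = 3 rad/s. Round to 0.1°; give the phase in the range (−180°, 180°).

-71.6°

Substitute s = j3:
Numerator: 500 = 500 + j0
Denominator: (j3) + 1 = 1 + j3
|N| = √(500² + 0²) ≈ 500, ∠N ≈ 0.00°
|D| = √(1² + 3²) ≈ 3.1623, ∠D ≈ 71.57°
∠H = 0.00° − 71.57° = -71.57°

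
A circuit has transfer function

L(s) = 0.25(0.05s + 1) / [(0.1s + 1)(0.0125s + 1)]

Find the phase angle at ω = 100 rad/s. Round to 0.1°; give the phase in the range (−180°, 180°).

At ω = 100 rad/s:
zero (1 + j100·0.05) = 1 + j5 → |·| ≈ 5.099, ∠ ≈ 78.69°
pole (1 + j100·0.1) = 1 + j10 → |·| ≈ 10.05, ∠ ≈ 84.29°
pole (1 + j100·0.0125) = 1 + j1.25 → |·| ≈ 1.6008, ∠ ≈ 51.34°
∠L = (78.69°) − (84.29° + 51.34°) = -56.94°

-56.9°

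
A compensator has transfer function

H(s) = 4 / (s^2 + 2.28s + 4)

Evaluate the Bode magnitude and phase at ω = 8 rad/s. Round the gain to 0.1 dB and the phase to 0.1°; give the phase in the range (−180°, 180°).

-23.9 dB, -163.1°

At s = jω = j8:
quadratic: (j8)² + 2.28·j8 + 4 = -60 + j18.24 → |·| ≈ 62.711, ∠ ≈ 163.09°
|H| = 4 / 62.711 ≈ 0.063785
Gain = 20 log₁₀(0.063785) ≈ -23.91 dB
∠H = 0.00° − 163.09° = -163.09°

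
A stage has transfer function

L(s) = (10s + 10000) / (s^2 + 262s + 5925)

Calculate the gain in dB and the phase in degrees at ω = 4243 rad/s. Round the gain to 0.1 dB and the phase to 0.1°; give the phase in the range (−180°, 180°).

Substitute s = j4243:
Numerator: 10(j4243) + 10000 = 10000 + j42430
Denominator: (j4243)^2 + 262(j4243) + 5925 = -17997124 + j1111666
|N| = √(10000² + 42430²) ≈ 43592, ∠N ≈ 76.74°
|D| = √(17997124² + 1111666²) ≈ 1.8031e+07, ∠D ≈ 176.47°
|L| = 43592 / 1.8031e+07 ≈ 0.0024176
Gain = 20 log₁₀(0.0024176) ≈ -52.33 dB
∠L = 76.74° − 176.47° = -99.73°

-52.3 dB, -99.7°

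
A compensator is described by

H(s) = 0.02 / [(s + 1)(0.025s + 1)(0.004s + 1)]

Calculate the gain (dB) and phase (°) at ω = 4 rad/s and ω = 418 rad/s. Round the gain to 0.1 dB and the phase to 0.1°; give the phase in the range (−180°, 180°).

ω = 4: -46.3 dB, -82.6°; ω = 418: -112.6 dB, 126.5°

At ω = 4 rad/s:
pole (1 + j4·1) = 1 + j4 → |·| ≈ 4.1231, ∠ ≈ 75.96°
pole (1 + j4·0.025) = 1 + j0.1 → |·| ≈ 1.005, ∠ ≈ 5.71°
pole (1 + j4·0.004) = 1 + j0.016 → |·| ≈ 1.0001, ∠ ≈ 0.92°
|H| = 0.02 · 1 / (4.1231 · 1.005 · 1.0001) ≈ 0.0048261
Gain = 20 log₁₀(0.0048261) ≈ -46.33 dB
∠H = (0°) − (75.96° + 5.71° + 0.92°) = -82.59°

At ω = 418 rad/s:
pole (1 + j418·1) = 1 + j418 → |·| ≈ 418, ∠ ≈ 89.86°
pole (1 + j418·0.025) = 1 + j10.45 → |·| ≈ 10.498, ∠ ≈ 84.53°
pole (1 + j418·0.004) = 1 + j1.672 → |·| ≈ 1.9482, ∠ ≈ 59.12°
|H| = 0.02 · 1 / (418 · 10.498 · 1.9482) ≈ 2.3394e-06
Gain = 20 log₁₀(2.3394e-06) ≈ -112.62 dB
∠H = (0°) − (89.86° + 84.53° + 59.12°) = -233.51° ≡ 126.49° (principal value)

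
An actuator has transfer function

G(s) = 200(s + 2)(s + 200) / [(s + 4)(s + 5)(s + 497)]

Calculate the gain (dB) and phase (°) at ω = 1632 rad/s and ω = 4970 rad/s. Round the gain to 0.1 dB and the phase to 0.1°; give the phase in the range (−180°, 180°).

ω = 1632: -18.6 dB, -79.8°; ω = 4970: -27.9 dB, -86.5°

At s = jω = j1632:
zero (s+2): 2 + j1632 → |·| = √(2²+1632²) = √2663428 ≈ 1632, ∠ = arctan(1632/2) ≈ 89.93°
zero (s+200): 200 + j1632 → |·| = √(200²+1632²) = √2703424 ≈ 1644.2, ∠ = arctan(1632/200) ≈ 83.01°
pole (s+4): 4 + j1632 → |·| = √(4²+1632²) = √2663440 ≈ 1632, ∠ = arctan(1632/4) ≈ 89.86°
pole (s+5): 5 + j1632 → |·| = √(5²+1632²) = √2663449 ≈ 1632, ∠ = arctan(1632/5) ≈ 89.82°
pole (s+497): 497 + j1632 → |·| = √(497²+1632²) = √2910433 ≈ 1706, ∠ = arctan(1632/497) ≈ 73.06°
|G| = 200 · 2.6833e+06 / 4.5438e+09 ≈ 0.11811
Gain = 20 log₁₀(0.11811) ≈ -18.55 dB
∠G = 172.94° − 252.74° = -79.80°

At s = jω = j4970:
zero (s+2): 2 + j4970 → |·| = √(2²+4970²) = √24700904 ≈ 4970, ∠ = arctan(4970/2) ≈ 89.98°
zero (s+200): 200 + j4970 → |·| = √(200²+4970²) = √24740900 ≈ 4974, ∠ = arctan(4970/200) ≈ 87.70°
pole (s+4): 4 + j4970 → |·| = √(4²+4970²) = √24700916 ≈ 4970, ∠ = arctan(4970/4) ≈ 89.95°
pole (s+5): 5 + j4970 → |·| = √(5²+4970²) = √24700925 ≈ 4970, ∠ = arctan(4970/5) ≈ 89.94°
pole (s+497): 497 + j4970 → |·| = √(497²+4970²) = √24947909 ≈ 4994.8, ∠ = arctan(4970/497) ≈ 84.29°
|G| = 200 · 2.4721e+07 / 1.2338e+11 ≈ 0.040073
Gain = 20 log₁₀(0.040073) ≈ -27.94 dB
∠G = 177.68° − 264.18° = -86.50°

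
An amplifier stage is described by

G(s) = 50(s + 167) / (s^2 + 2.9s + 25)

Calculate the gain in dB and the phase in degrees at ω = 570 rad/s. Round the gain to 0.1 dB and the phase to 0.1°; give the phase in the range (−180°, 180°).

-20.8 dB, -106.0°

At s = jω = j570:
zero (s+167): 167 + j570 → |·| = √(167²+570²) = √352789 ≈ 593.96, ∠ = arctan(570/167) ≈ 73.67°
quadratic: (j570)² + 2.9·j570 + 25 = -324875 + j1653 → |·| ≈ 3.2488e+05, ∠ ≈ 179.71°
|G| = 50 · 593.96 / 3.2488e+05 ≈ 0.091412
Gain = 20 log₁₀(0.091412) ≈ -20.78 dB
∠G = 73.67° − 179.71° = -106.04°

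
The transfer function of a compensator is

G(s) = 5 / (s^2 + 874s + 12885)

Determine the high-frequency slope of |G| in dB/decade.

Each pole contributes −20 dB/decade at high frequency; each zero contributes +20 dB/decade.
Net: 0 zero(s) − 2 pole(s) → -40 dB/decade.

-40 dB/decade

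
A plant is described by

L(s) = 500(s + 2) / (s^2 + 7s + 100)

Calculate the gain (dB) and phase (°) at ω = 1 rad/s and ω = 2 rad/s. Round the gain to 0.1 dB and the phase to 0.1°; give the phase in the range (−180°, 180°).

At s = jω = j1:
zero (s+2): 2 + j1 → |·| = √(2²+1²) = √5 ≈ 2.2361, ∠ = arctan(1/2) ≈ 26.57°
quadratic: (j1)² + 7·j1 + 100 = 99 + j7 → |·| ≈ 99.247, ∠ ≈ 4.04°
|L| = 500 · 2.2361 / 99.247 ≈ 11.265
Gain = 20 log₁₀(11.265) ≈ 21.03 dB
∠L = 26.57° − 4.04° = 22.53°

At s = jω = j2:
zero (s+2): 2 + j2 → |·| = √(2²+2²) = √8 ≈ 2.8284, ∠ = arctan(2/2) ≈ 45.00°
quadratic: (j2)² + 7·j2 + 100 = 96 + j14 → |·| ≈ 97.015, ∠ ≈ 8.30°
|L| = 500 · 2.8284 / 97.015 ≈ 14.577
Gain = 20 log₁₀(14.577) ≈ 23.27 dB
∠L = 45.00° − 8.30° = 36.70°

ω = 1: 21.0 dB, 22.5°; ω = 2: 23.3 dB, 36.7°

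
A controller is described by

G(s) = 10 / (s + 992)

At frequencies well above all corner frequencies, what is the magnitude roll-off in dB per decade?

Each pole contributes −20 dB/decade at high frequency; each zero contributes +20 dB/decade.
Net: 0 zero(s) − 1 pole(s) → -20 dB/decade.

-20 dB/decade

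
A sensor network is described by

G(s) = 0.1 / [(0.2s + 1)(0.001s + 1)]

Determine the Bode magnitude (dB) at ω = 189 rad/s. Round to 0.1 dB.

-51.7 dB

At ω = 189 rad/s:
pole (1 + j189·0.2) = 1 + j37.8 → |·| ≈ 37.813, ∠ ≈ 88.48°
pole (1 + j189·0.001) = 1 + j0.189 → |·| ≈ 1.0177, ∠ ≈ 10.70°
|G| = 0.1 · 1 / (37.813 · 1.0177) ≈ 0.0025986
Gain = 20 log₁₀(0.0025986) ≈ -51.71 dB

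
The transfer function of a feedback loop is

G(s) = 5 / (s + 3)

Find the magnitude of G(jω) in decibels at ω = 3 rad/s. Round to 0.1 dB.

1.4 dB

At s = jω = j3:
pole (s+3): 3 + j3 → |·| = √(3²+3²) = √18 ≈ 4.2426, ∠ = arctan(3/3) ≈ 45.00°
|G| = 5 / 4.2426 ≈ 1.1785
Gain = 20 log₁₀(1.1785) ≈ 1.43 dB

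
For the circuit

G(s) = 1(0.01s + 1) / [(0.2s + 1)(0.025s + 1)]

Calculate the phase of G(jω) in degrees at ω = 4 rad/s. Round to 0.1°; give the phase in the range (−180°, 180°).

At ω = 4 rad/s:
zero (1 + j4·0.01) = 1 + j0.04 → |·| ≈ 1.0008, ∠ ≈ 2.29°
pole (1 + j4·0.2) = 1 + j0.8 → |·| ≈ 1.2806, ∠ ≈ 38.66°
pole (1 + j4·0.025) = 1 + j0.1 → |·| ≈ 1.005, ∠ ≈ 5.71°
∠G = (2.29°) − (38.66° + 5.71°) = -42.08°

-42.1°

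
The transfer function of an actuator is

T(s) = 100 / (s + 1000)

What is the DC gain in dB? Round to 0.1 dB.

-20.0 dB

T(0) = 100 / 1000 = 0.1
20 log₁₀(0.1) ≈ -20.00 dB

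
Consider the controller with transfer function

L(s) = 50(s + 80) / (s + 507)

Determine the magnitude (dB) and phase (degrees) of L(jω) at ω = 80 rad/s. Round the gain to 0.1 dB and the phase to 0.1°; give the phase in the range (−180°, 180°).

20.8 dB, 36.0°

At s = jω = j80:
zero (s+80): 80 + j80 → |·| = √(80²+80²) = √12800 ≈ 113.14, ∠ = arctan(80/80) ≈ 45.00°
pole (s+507): 507 + j80 → |·| = √(507²+80²) = √263449 ≈ 513.27, ∠ = arctan(80/507) ≈ 8.97°
|L| = 50 · 113.14 / 513.27 ≈ 11.021
Gain = 20 log₁₀(11.021) ≈ 20.84 dB
∠L = 45.00° − 8.97° = 36.03°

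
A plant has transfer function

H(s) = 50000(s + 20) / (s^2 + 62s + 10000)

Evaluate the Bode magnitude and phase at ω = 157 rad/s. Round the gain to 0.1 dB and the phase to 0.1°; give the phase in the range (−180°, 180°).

At s = jω = j157:
zero (s+20): 20 + j157 → |·| = √(20²+157²) = √25049 ≈ 158.27, ∠ = arctan(157/20) ≈ 82.74°
quadratic: (j157)² + 62·j157 + 10000 = -14649 + j9734 → |·| ≈ 17588, ∠ ≈ 146.40°
|H| = 50000 · 158.27 / 17588 ≈ 449.94
Gain = 20 log₁₀(449.94) ≈ 53.06 dB
∠H = 82.74° − 146.40° = -63.66°

53.1 dB, -63.7°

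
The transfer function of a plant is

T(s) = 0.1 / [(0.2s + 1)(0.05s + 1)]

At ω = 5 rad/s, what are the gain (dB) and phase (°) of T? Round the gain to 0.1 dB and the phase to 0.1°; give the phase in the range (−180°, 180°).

-23.3 dB, -59.0°

At ω = 5 rad/s:
pole (1 + j5·0.2) = 1 + j1 → |·| ≈ 1.4142, ∠ ≈ 45.00°
pole (1 + j5·0.05) = 1 + j0.25 → |·| ≈ 1.0308, ∠ ≈ 14.04°
|T| = 0.1 · 1 / (1.4142 · 1.0308) ≈ 0.068599
Gain = 20 log₁₀(0.068599) ≈ -23.27 dB
∠T = (0°) − (45.00° + 14.04°) = -59.04°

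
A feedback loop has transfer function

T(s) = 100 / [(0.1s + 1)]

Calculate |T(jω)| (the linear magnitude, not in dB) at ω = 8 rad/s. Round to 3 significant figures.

At ω = 8 rad/s:
pole (1 + j8·0.1) = 1 + j0.8 → |·| ≈ 1.2806, ∠ ≈ 38.66°
|T| = 100 · 1 / (1.2806) ≈ 78.088

78.1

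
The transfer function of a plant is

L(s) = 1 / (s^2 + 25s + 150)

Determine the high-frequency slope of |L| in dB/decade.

Each pole contributes −20 dB/decade at high frequency; each zero contributes +20 dB/decade.
Net: 0 zero(s) − 2 pole(s) → -40 dB/decade.

-40 dB/decade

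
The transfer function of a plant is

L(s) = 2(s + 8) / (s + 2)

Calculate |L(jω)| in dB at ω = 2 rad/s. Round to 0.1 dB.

At s = jω = j2:
zero (s+8): 8 + j2 → |·| = √(8²+2²) = √68 ≈ 8.2462, ∠ = arctan(2/8) ≈ 14.04°
pole (s+2): 2 + j2 → |·| = √(2²+2²) = √8 ≈ 2.8284, ∠ = arctan(2/2) ≈ 45.00°
|L| = 2 · 8.2462 / 2.8284 ≈ 5.831
Gain = 20 log₁₀(5.831) ≈ 15.31 dB

15.3 dB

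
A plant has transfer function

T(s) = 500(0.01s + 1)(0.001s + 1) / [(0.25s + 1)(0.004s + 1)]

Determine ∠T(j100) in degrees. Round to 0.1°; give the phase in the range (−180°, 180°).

-58.8°

At ω = 100 rad/s:
zero (1 + j100·0.01) = 1 + j1 → |·| ≈ 1.4142, ∠ ≈ 45.00°
zero (1 + j100·0.001) = 1 + j0.1 → |·| ≈ 1.005, ∠ ≈ 5.71°
pole (1 + j100·0.25) = 1 + j25 → |·| ≈ 25.02, ∠ ≈ 87.71°
pole (1 + j100·0.004) = 1 + j0.4 → |·| ≈ 1.077, ∠ ≈ 21.80°
∠T = (45.00° + 5.71°) − (87.71° + 21.80°) = -58.80°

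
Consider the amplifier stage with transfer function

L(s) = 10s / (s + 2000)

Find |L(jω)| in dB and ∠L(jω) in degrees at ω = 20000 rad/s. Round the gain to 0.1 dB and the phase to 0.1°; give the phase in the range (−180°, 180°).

At s = jω = j20000:
zero at origin: s = j20000 → |·| = 20000, ∠ = 90.00°
pole (s+2000): 2000 + j20000 → |·| = √(2000²+20000²) = √404000000 ≈ 20100, ∠ = arctan(20000/2000) ≈ 84.29°
|L| = 10 · 20000 / 20100 ≈ 9.9502
Gain = 20 log₁₀(9.9502) ≈ 19.96 dB
∠L = 90.00° − 84.29° = 5.71°

20.0 dB, 5.7°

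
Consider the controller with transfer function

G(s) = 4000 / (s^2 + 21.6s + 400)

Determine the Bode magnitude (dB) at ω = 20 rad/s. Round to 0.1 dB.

At s = jω = j20:
quadratic: (j20)² + 21.6·j20 + 400 = 0 + j432 → |·| ≈ 432, ∠ ≈ 90.00°
|G| = 4000 / 432 ≈ 9.2593
Gain = 20 log₁₀(9.2593) ≈ 19.33 dB

19.3 dB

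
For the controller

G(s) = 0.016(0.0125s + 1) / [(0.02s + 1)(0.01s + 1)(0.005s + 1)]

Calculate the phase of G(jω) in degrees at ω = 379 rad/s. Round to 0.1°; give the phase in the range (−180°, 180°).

-141.8°

At ω = 379 rad/s:
zero (1 + j379·0.0125) = 1 + j4.7375 → |·| ≈ 4.8419, ∠ ≈ 78.08°
pole (1 + j379·0.02) = 1 + j7.58 → |·| ≈ 7.6457, ∠ ≈ 82.48°
pole (1 + j379·0.01) = 1 + j3.79 → |·| ≈ 3.9197, ∠ ≈ 75.22°
pole (1 + j379·0.005) = 1 + j1.895 → |·| ≈ 2.1427, ∠ ≈ 62.18°
∠G = (78.08°) − (82.48° + 75.22° + 62.18°) = -141.80°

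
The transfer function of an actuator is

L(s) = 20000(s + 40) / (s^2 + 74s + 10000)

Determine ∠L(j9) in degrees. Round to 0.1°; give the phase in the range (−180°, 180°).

At s = jω = j9:
zero (s+40): 40 + j9 → |·| = √(40²+9²) = √1681 ≈ 41, ∠ = arctan(9/40) ≈ 12.68°
quadratic: (j9)² + 74·j9 + 10000 = 9919 + j666 → |·| ≈ 9941.3, ∠ ≈ 3.84°
∠L = 12.68° − 3.84° = 8.84°

8.8°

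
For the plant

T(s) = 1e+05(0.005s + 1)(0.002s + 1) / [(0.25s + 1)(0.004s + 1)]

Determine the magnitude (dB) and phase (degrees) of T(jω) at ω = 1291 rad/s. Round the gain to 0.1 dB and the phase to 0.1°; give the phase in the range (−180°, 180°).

At ω = 1291 rad/s:
zero (1 + j1291·0.005) = 1 + j6.455 → |·| ≈ 6.532, ∠ ≈ 81.19°
zero (1 + j1291·0.002) = 1 + j2.582 → |·| ≈ 2.7689, ∠ ≈ 68.83°
pole (1 + j1291·0.25) = 1 + j322.75 → |·| ≈ 322.75, ∠ ≈ 89.82°
pole (1 + j1291·0.004) = 1 + j5.164 → |·| ≈ 5.2599, ∠ ≈ 79.04°
|T| = 1e+05 · 6.532 · 2.7689 / (322.75 · 5.2599) ≈ 1065.4
Gain = 20 log₁₀(1065.4) ≈ 60.55 dB
∠T = (81.19° + 68.83°) − (89.82° + 79.04°) = -18.84°

60.6 dB, -18.8°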